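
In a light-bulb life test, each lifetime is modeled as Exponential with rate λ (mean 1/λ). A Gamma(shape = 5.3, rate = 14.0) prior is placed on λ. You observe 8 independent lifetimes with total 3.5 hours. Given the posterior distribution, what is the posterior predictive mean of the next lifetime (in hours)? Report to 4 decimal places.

With a Gamma(shape α, rate β) prior on the exponential rate λ, the posterior after n observations with total T = Σxᵢ is Gamma(α+n, β+T).
Posterior: Gamma(5.3+8, 14.0+3.5) = Gamma(13.3, 17.5).
The predictive distribution for the next observation is Lomax; its mean is β/(α−1) = 17.5/12.3 = 1.4228.

1.4228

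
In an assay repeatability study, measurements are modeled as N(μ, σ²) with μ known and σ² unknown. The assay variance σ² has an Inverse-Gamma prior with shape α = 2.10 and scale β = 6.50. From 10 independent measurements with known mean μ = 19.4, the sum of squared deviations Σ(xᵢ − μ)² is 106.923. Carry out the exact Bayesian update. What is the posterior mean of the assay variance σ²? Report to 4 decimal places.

9.8298

With known mean μ and an Inverse-Gamma(α, β) prior on σ², the Normal likelihood is conjugate: posterior is Inv-Gamma(α + n/2, β + Σ(xᵢ−μ)²/2).
Posterior: Inv-Gamma(2.10 + 10/2, 6.50 + 106.923/2) = Inv-Gamma(7.10, 59.9615).
E[σ²|data] = β/(α−1) = 59.9615/6.10 = 9.8298.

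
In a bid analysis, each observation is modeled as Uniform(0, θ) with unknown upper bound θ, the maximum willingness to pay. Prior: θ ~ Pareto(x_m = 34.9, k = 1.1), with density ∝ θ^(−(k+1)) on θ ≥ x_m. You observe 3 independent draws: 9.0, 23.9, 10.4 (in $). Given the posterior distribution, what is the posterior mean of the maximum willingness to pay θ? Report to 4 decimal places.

A Pareto(scale x_m, shape k) prior on the upper bound θ of Uniform(0, θ) is conjugate: posterior is Pareto(max(x_m, max xᵢ), k + n).
Sample maximum = 23.9; prior scale x_m = 34.9 → posterior scale = max = 34.9.
Posterior shape = 1.1 + 3 = 4.1.
E[θ|data] = k·x_m/(k−1) = 4.1·34.9/3.1 = 46.1581.

46.1581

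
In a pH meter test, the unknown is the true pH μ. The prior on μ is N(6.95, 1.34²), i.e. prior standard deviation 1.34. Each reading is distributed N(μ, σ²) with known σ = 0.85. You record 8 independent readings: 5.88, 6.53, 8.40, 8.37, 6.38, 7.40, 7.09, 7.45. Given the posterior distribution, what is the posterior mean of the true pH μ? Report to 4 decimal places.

7.1761

For Normal data with known variance σ², a Normal(μ₀, σ₀²) prior on μ is conjugate. Posterior precision = 1/σ₀² + n/σ²; posterior mean is the precision-weighted average of μ₀ and x̄.
Σxᵢ = 5.88 + 6.53 + 8.40 + 8.37 + 6.38 + 7.40 + 7.09 + 7.45 = 57.5, so n·x̄ = 57.5.
σ₀² = 1.34² = 1.7956, σ² = 0.85² = 0.7225; σ² + n·σ₀² = 0.7225 + 8·1.7956 = 15.0873.
Posterior mean = (μ₀/σ₀² + n·x̄/σ²)/(1/σ₀² + n/σ²) = (σ²·μ₀ + σ₀²·n·x̄)/(σ² + n·σ₀²) = (0.7225·6.95 + 1.7956·57.5)/15.0873 = 108.268375/15.0873 = 7.1761.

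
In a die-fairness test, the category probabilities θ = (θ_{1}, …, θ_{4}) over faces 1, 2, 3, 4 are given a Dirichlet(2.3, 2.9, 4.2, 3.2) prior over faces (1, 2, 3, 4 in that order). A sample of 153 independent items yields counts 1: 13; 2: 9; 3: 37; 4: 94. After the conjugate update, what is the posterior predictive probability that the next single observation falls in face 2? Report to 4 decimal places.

0.0719

The Dirichlet prior is conjugate to the Multinomial likelihood: each posterior αⱼ = prior αⱼ + observed count nⱼ.
Posterior concentration: (15.3, 11.9, 41.2, 97.2), total = 165.6.
P(next = 2 | data) = α_{2}/Σα = 0.0719.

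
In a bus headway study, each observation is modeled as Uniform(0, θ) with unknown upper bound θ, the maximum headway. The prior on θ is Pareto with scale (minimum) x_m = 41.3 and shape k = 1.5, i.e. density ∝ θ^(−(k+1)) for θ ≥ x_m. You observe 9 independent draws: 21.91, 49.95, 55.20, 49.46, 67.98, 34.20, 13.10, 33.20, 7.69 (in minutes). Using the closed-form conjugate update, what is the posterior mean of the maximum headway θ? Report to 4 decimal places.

75.1358

A Pareto(scale x_m, shape k) prior on the upper bound θ of Uniform(0, θ) is conjugate: posterior is Pareto(max(x_m, max xᵢ), k + n).
Sample maximum = 67.98; prior scale x_m = 41.3 → posterior scale = max = 67.98.
Posterior shape = 1.5 + 9 = 10.5.
E[θ|data] = k·x_m/(k−1) = 10.5·67.98/9.5 = 75.1358.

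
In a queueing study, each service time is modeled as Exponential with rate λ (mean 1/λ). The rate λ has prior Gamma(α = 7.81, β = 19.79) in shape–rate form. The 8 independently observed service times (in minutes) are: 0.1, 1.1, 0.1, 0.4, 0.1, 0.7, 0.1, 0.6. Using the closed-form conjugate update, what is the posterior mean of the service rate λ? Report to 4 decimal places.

0.6877

With a Gamma(shape α, rate β) prior on the exponential rate λ, the posterior after n observations with total T = Σxᵢ is Gamma(α+n, β+T).
Sum of observations T = 3.2 minutes; n = 8.
Posterior: Gamma(7.81+8, 19.79+3.2) = Gamma(15.81, 22.99).
Posterior mean of λ = α/β = 15.81/22.99 = 0.6877.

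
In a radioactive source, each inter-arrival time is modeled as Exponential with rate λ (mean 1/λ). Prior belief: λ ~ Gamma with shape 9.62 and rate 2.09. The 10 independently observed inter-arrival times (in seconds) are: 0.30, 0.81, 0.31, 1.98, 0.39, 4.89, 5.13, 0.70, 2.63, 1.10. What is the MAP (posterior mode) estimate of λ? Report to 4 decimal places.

With a Gamma(shape α, rate β) prior on the exponential rate λ, the posterior after n observations with total T = Σxᵢ is Gamma(α+n, β+T).
Sum of observations T = 18.24 seconds; n = 10.
Posterior: Gamma(9.62+10, 2.09+18.24) = Gamma(19.62, 20.33).
Mode = (α−1)/β = 0.9159.

0.9159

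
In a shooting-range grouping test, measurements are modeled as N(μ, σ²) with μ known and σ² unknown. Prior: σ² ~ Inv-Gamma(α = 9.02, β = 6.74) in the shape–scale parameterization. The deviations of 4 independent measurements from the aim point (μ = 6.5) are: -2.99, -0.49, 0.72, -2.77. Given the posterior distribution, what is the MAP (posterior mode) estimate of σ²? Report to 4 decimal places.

1.2833

With known mean μ and an Inverse-Gamma(α, β) prior on σ², the Normal likelihood is conjugate: posterior is Inv-Gamma(α + n/2, β + Σ(xᵢ−μ)²/2).
Σ(xᵢ−μ)² = (-2.99)² + (-0.49)² + (0.72)² + (-2.77)² = 17.3715.
Posterior: Inv-Gamma(9.02 + 4/2, 6.74 + 17.3715/2) = Inv-Gamma(11.02, 15.42575).
Mode = β/(α+1) = 15.42575/12.02 = 1.2833.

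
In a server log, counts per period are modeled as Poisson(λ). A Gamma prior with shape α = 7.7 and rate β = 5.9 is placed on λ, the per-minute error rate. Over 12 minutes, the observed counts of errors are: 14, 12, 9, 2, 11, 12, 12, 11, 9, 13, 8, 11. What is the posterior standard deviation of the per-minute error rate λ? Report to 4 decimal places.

With a Gamma(shape α, rate β) prior, the Poisson likelihood is conjugate: the posterior is Gamma(α + ΣXᵢ, β + n).
Sum of counts S = 124 over n = 12 minutes.
Posterior: Gamma(α+S, β+n) = Gamma(7.7+124, 5.9+12) = Gamma(131.7, 17.9).
SD = √α/β = √131.7/17.9 = 0.6411.

0.6411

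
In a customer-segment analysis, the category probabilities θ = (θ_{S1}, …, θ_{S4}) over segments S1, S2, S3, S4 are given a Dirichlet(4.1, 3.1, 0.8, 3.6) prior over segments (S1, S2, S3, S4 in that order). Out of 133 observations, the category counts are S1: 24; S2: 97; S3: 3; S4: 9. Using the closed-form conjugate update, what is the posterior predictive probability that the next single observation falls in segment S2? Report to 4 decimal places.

The Dirichlet prior is conjugate to the Multinomial likelihood: each posterior αⱼ = prior αⱼ + observed count nⱼ.
Posterior concentration: (28.1, 100.1, 3.8, 12.6), total = 144.6.
P(next = S2 | data) = α_{S2}/Σα = 0.6923.

0.6923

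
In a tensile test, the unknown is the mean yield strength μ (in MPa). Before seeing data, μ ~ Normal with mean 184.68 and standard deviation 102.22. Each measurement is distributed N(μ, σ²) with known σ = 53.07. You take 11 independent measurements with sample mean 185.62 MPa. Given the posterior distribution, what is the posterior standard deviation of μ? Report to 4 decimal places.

For Normal data with known variance σ², a Normal(μ₀, σ₀²) prior on μ is conjugate. Posterior precision = 1/σ₀² + n/σ²; posterior mean is the precision-weighted average of μ₀ and x̄.
σ₀² = 102.22² = 10448.9284, σ² = 53.07² = 2816.4249; σ² + n·σ₀² = 2816.4249 + 11·10448.9284 = 117754.6373.
Posterior precision = 1/σ₀² + n/σ² = 1/10448.9284 + 11/2816.4249 = (σ² + n·σ₀²)/(σ₀²σ²) = 117754.6373/(10448.9284·2816.4249); posterior variance σₙ² = σ₀²σ²/(σ² + n·σ₀²) = 10448.9284·2816.4249/117754.6373 = 249.914762.
Posterior SD = √σₙ² = √(10448.9284·2816.4249/117754.6373) = 15.8087.

15.8087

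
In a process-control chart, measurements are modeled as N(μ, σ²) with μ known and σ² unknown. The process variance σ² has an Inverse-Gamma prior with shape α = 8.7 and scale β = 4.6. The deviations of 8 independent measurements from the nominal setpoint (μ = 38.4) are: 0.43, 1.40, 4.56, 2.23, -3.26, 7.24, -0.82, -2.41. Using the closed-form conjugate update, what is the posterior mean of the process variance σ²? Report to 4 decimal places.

With known mean μ and an Inverse-Gamma(α, β) prior on σ², the Normal likelihood is conjugate: posterior is Inv-Gamma(α + n/2, β + Σ(xᵢ−μ)²/2).
Σ(xᵢ−μ)² = (0.43)² + (1.40)² + (4.56)² + (2.23)² + (-3.26)² + (7.24)² + (-0.82)² + (-2.41)² = 97.4371.
Posterior: Inv-Gamma(8.7 + 8/2, 4.6 + 97.4371/2) = Inv-Gamma(12.70, 53.31855).
E[σ²|data] = β/(α−1) = 53.31855/11.70 = 4.5571.

4.5571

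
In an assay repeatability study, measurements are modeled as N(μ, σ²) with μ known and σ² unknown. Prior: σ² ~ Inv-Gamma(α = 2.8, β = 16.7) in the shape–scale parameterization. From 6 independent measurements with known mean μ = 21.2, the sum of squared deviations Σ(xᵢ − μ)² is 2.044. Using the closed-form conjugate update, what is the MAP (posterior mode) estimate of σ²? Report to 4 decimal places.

With known mean μ and an Inverse-Gamma(α, β) prior on σ², the Normal likelihood is conjugate: posterior is Inv-Gamma(α + n/2, β + Σ(xᵢ−μ)²/2).
Posterior: Inv-Gamma(2.8 + 6/2, 16.7 + 2.044/2) = Inv-Gamma(5.80, 17.7220).
Mode = β/(α+1) = 17.7220/6.80 = 2.6062.

2.6062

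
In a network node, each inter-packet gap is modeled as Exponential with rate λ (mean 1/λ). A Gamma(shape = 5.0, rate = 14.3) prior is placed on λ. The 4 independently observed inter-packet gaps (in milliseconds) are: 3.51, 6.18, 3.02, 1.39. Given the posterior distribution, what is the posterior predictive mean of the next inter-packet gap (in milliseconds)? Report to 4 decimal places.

With a Gamma(shape α, rate β) prior on the exponential rate λ, the posterior after n observations with total T = Σxᵢ is Gamma(α+n, β+T).
Sum of observations T = 14.10 milliseconds; n = 4.
Posterior: Gamma(5.0+4, 14.3+14.10) = Gamma(9.0, 28.40).
The predictive distribution for the next observation is Lomax; its mean is β/(α−1) = 28.40/8.0 = 3.5500.

3.5500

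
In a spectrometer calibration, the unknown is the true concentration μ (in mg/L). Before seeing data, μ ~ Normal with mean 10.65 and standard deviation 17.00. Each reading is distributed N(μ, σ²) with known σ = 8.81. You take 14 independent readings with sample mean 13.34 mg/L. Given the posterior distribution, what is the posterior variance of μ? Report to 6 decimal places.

5.439656

For Normal data with known variance σ², a Normal(μ₀, σ₀²) prior on μ is conjugate. Posterior precision = 1/σ₀² + n/σ²; posterior mean is the precision-weighted average of μ₀ and x̄.
σ₀² = 17.00² = 289, σ² = 8.81² = 77.6161; σ² + n·σ₀² = 77.6161 + 14·289 = 4123.6161.
Posterior precision = 1/σ₀² + n/σ² = 1/289 + 14/77.6161 = (σ² + n·σ₀²)/(σ₀²σ²) = 4123.6161/(289·77.6161); posterior variance σₙ² = σ₀²σ²/(σ² + n·σ₀²) = 289·77.6161/4123.6161 = 5.439656.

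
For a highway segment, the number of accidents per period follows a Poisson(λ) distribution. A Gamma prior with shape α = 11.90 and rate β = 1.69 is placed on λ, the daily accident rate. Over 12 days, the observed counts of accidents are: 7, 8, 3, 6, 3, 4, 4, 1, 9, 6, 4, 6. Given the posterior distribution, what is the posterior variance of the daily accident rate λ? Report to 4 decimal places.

0.3890

With a Gamma(shape α, rate β) prior, the Poisson likelihood is conjugate: the posterior is Gamma(α + ΣXᵢ, β + n).
Sum of counts S = 61 over n = 12 days.
Posterior: Gamma(α+S, β+n) = Gamma(11.90+61, 1.69+12) = Gamma(72.90, 13.69).
Var = α/β² = 72.90/13.69² = 0.3890.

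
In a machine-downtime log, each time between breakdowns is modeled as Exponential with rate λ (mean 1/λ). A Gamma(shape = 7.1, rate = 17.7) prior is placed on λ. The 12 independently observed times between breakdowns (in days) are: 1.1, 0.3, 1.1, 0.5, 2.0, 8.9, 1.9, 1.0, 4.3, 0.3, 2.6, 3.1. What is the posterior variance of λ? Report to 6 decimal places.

0.009517

With a Gamma(shape α, rate β) prior on the exponential rate λ, the posterior after n observations with total T = Σxᵢ is Gamma(α+n, β+T).
Sum of observations T = 27.1 days; n = 12.
Posterior: Gamma(7.1+12, 17.7+27.1) = Gamma(19.1, 44.8).
Var = α/β² = 0.009517.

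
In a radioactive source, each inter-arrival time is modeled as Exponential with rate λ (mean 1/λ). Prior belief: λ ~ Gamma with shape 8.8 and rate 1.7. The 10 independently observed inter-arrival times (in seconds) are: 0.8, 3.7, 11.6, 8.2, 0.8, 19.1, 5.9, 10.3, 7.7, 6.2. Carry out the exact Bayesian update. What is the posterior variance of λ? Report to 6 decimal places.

0.003255

With a Gamma(shape α, rate β) prior on the exponential rate λ, the posterior after n observations with total T = Σxᵢ is Gamma(α+n, β+T).
Sum of observations T = 74.3 seconds; n = 10.
Posterior: Gamma(8.8+10, 1.7+74.3) = Gamma(18.8, 76.0).
Var = α/β² = 0.003255.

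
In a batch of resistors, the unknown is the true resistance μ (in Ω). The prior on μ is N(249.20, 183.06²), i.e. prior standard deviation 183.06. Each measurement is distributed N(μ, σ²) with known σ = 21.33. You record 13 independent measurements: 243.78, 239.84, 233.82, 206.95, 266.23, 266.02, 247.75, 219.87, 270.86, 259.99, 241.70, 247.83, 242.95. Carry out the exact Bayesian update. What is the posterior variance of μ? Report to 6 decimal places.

For Normal data with known variance σ², a Normal(μ₀, σ₀²) prior on μ is conjugate. Posterior precision = 1/σ₀² + n/σ²; posterior mean is the precision-weighted average of μ₀ and x̄.
σ₀² = 183.06² = 33510.9636, σ² = 21.33² = 454.9689; σ² + n·σ₀² = 454.9689 + 13·33510.9636 = 436097.4957.
Posterior precision = 1/σ₀² + n/σ² = 1/33510.9636 + 13/454.9689 = (σ² + n·σ₀²)/(σ₀²σ²) = 436097.4957/(33510.9636·454.9689); posterior variance σₙ² = σ₀²σ²/(σ² + n·σ₀²) = 33510.9636·454.9689/436097.4957 = 34.961096.

34.961096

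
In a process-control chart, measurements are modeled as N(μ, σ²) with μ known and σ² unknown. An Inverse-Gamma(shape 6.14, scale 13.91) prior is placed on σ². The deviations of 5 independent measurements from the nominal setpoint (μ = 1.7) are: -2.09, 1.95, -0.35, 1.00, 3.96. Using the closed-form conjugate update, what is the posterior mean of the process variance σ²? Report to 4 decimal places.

With known mean μ and an Inverse-Gamma(α, β) prior on σ², the Normal likelihood is conjugate: posterior is Inv-Gamma(α + n/2, β + Σ(xᵢ−μ)²/2).
Σ(xᵢ−μ)² = (-2.09)² + (1.95)² + (-0.35)² + (1.00)² + (3.96)² = 24.9747.
Posterior: Inv-Gamma(6.14 + 5/2, 13.91 + 24.9747/2) = Inv-Gamma(8.64, 26.39735).
E[σ²|data] = β/(α−1) = 26.39735/7.64 = 3.4552.

3.4552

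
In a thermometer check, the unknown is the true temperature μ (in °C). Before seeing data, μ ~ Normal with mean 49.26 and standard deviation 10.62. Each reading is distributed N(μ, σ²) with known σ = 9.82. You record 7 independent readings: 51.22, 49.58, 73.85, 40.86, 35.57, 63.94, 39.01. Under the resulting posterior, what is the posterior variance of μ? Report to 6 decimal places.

12.276539

For Normal data with known variance σ², a Normal(μ₀, σ₀²) prior on μ is conjugate. Posterior precision = 1/σ₀² + n/σ²; posterior mean is the precision-weighted average of μ₀ and x̄.
σ₀² = 10.62² = 112.7844, σ² = 9.82² = 96.4324; σ² + n·σ₀² = 96.4324 + 7·112.7844 = 885.9232.
Posterior precision = 1/σ₀² + n/σ² = 1/112.7844 + 7/96.4324 = (σ² + n·σ₀²)/(σ₀²σ²) = 885.9232/(112.7844·96.4324); posterior variance σₙ² = σ₀²σ²/(σ² + n·σ₀²) = 112.7844·96.4324/885.9232 = 12.276539.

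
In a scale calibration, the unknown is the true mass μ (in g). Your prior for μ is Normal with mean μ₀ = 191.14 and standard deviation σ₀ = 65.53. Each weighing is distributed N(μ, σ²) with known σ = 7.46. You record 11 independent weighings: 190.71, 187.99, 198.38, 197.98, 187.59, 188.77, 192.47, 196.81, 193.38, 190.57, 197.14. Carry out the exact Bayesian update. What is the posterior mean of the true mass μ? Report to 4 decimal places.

192.8879

For Normal data with known variance σ², a Normal(μ₀, σ₀²) prior on μ is conjugate. Posterior precision = 1/σ₀² + n/σ²; posterior mean is the precision-weighted average of μ₀ and x̄.
Σxᵢ = 190.71 + 187.99 + 198.38 + 197.98 + 187.59 + 188.77 + 192.47 + 196.81 + 193.38 + 190.57 + 197.14 = 2121.79, so n·x̄ = 2121.79.
σ₀² = 65.53² = 4294.1809, σ² = 7.46² = 55.6516; σ² + n·σ₀² = 55.6516 + 11·4294.1809 = 47291.6415.
Posterior mean = (μ₀/σ₀² + n·x̄/σ²)/(1/σ₀² + n/σ²) = (σ²·μ₀ + σ₀²·n·x̄)/(σ² + n·σ₀²) = (55.6516·191.14 + 4294.1809·2121.79)/47291.6415 = 9121987.338635/47291.6415 = 192.8879.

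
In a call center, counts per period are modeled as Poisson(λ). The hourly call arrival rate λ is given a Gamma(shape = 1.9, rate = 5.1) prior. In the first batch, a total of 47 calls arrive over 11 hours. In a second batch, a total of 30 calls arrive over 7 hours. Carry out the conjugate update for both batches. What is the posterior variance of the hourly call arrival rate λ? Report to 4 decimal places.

With a Gamma(shape α, rate β) prior, the Poisson likelihood is conjugate: the posterior is Gamma(α + ΣXᵢ, β + n).
After batch 1: Gamma(α+S, β+n) = Gamma(1.9+47, 5.1+11) = Gamma(48.9, 16.1).
After batch 2: Gamma(α+S, β+n) = Gamma(48.9+30, 16.1+7) = Gamma(78.9, 23.1).
Var = α/β² = 78.9/23.1² = 0.1479.

0.1479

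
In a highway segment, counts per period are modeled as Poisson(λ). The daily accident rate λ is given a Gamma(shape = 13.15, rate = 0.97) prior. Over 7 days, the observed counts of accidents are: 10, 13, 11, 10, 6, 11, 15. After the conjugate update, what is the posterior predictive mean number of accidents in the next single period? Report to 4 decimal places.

With a Gamma(shape α, rate β) prior, the Poisson likelihood is conjugate: the posterior is Gamma(α + ΣXᵢ, β + n).
Sum of counts S = 76 over n = 7 days.
Posterior: Gamma(α+S, β+n) = Gamma(13.15+76, 0.97+7) = Gamma(89.15, 7.97).
The predictive distribution for one future period is NegBinom with mean α/β = 11.1857.

11.1857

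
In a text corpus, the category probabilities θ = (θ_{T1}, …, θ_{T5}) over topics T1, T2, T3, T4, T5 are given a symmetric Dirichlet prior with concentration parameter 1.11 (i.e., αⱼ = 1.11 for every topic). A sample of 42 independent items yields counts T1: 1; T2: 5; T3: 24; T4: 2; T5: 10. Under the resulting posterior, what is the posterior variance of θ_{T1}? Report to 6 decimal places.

The Dirichlet prior is conjugate to the Multinomial likelihood: each posterior αⱼ = prior αⱼ + observed count nⱼ.
Posterior concentration: (2.11, 6.11, 25.11, 3.11, 11.11), total = 47.55.
Var[θ_j] = α_j(Σα−α_j)/((Σα)²(Σα+1)) = 2.11·45.44/(47.55²·48.55) = 0.000873.

0.000873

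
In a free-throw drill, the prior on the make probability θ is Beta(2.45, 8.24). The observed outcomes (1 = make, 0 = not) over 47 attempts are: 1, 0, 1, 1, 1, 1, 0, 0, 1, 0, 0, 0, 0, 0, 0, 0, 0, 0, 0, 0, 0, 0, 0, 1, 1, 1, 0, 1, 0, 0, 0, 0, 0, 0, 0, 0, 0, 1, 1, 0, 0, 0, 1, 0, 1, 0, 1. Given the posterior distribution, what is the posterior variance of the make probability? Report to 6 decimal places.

0.003595

The Beta prior is conjugate to a Binomial/Bernoulli likelihood; the update adds successes to α and failures to β.
Posterior: Beta(α+k, β+n−k) = Beta(2.45+15, 8.24+32) = Beta(17.45, 40.24).
Var = αβ/((α+β)²(α+β+1)) = 17.45·40.24/(57.69²·58.69) = 0.003595.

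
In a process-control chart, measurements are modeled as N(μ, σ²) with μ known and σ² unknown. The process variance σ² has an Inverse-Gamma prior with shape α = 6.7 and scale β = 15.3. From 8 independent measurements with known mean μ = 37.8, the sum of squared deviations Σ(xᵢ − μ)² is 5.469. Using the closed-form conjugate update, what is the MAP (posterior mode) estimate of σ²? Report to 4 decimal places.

1.5414

With known mean μ and an Inverse-Gamma(α, β) prior on σ², the Normal likelihood is conjugate: posterior is Inv-Gamma(α + n/2, β + Σ(xᵢ−μ)²/2).
Posterior: Inv-Gamma(6.7 + 8/2, 15.3 + 5.469/2) = Inv-Gamma(10.70, 18.0345).
Mode = β/(α+1) = 18.0345/11.70 = 1.5414.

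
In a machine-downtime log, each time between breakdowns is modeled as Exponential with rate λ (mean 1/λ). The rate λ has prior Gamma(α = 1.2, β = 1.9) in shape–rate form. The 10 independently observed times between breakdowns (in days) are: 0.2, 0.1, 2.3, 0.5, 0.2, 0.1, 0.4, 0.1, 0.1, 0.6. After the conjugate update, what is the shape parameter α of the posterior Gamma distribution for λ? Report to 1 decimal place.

With a Gamma(shape α, rate β) prior on the exponential rate λ, the posterior after n observations with total T = Σxᵢ is Gamma(α+n, β+T).
Sum of observations T = 4.6 days; n = 10.
Posterior: Gamma(1.2+10, 1.9+4.6) = Gamma(11.2, 6.5).
Posterior α = 11.2.

11.2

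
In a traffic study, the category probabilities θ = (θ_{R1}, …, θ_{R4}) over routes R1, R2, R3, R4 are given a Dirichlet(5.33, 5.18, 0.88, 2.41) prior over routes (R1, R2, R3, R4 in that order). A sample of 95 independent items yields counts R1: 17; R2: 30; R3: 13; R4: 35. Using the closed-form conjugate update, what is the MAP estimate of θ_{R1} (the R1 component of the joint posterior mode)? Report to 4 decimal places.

0.2035

The Dirichlet prior is conjugate to the Multinomial likelihood: each posterior αⱼ = prior αⱼ + observed count nⱼ.
Posterior concentration: (22.33, 35.18, 13.88, 37.41), total = 108.80.
Joint mode component: (α_{R1}−1)/(Σα−K) = 21.33/104.80 = 0.2035.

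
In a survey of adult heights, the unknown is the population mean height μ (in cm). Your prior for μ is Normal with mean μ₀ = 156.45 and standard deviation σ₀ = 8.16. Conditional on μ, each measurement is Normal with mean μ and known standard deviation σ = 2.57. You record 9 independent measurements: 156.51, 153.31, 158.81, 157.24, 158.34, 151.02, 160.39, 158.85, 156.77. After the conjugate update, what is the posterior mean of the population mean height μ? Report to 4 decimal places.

For Normal data with known variance σ², a Normal(μ₀, σ₀²) prior on μ is conjugate. Posterior precision = 1/σ₀² + n/σ²; posterior mean is the precision-weighted average of μ₀ and x̄.
Σxᵢ = 156.51 + 153.31 + 158.81 + 157.24 + 158.34 + 151.02 + 160.39 + 158.85 + 156.77 = 1411.24, so n·x̄ = 1411.24.
σ₀² = 8.16² = 66.5856, σ² = 2.57² = 6.6049; σ² + n·σ₀² = 6.6049 + 9·66.5856 = 605.8753.
Posterior mean = (μ₀/σ₀² + n·x̄/σ²)/(1/σ₀² + n/σ²) = (σ²·μ₀ + σ₀²·n·x̄)/(σ² + n·σ₀²) = (6.6049·156.45 + 66.5856·1411.24)/605.8753 = 95001.598749/605.8753 = 156.8006.

156.8006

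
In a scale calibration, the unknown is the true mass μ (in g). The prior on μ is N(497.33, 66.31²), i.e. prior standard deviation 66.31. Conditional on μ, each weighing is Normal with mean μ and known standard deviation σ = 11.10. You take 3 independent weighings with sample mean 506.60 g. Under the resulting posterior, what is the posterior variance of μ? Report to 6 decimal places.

For Normal data with known variance σ², a Normal(μ₀, σ₀²) prior on μ is conjugate. Posterior precision = 1/σ₀² + n/σ²; posterior mean is the precision-weighted average of μ₀ and x̄.
σ₀² = 66.31² = 4397.0161, σ² = 11.10² = 123.21; σ² + n·σ₀² = 123.21 + 3·4397.0161 = 13314.2583.
Posterior precision = 1/σ₀² + n/σ² = 1/4397.0161 + 3/123.21 = (σ² + n·σ₀²)/(σ₀²σ²) = 13314.2583/(4397.0161·123.21); posterior variance σₙ² = σ₀²σ²/(σ² + n·σ₀²) = 4397.0161·123.21/13314.2583 = 40.689939.

40.689939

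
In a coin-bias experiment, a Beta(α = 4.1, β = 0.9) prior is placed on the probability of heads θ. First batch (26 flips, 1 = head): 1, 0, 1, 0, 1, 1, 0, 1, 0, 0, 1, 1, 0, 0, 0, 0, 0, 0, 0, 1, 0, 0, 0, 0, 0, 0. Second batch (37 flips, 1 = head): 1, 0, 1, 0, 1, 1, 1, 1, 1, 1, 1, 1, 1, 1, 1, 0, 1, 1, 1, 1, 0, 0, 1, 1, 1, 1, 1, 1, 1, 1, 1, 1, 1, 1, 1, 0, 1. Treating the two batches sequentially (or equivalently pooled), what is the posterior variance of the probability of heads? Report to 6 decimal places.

0.003364

The Beta prior is conjugate to a Binomial/Bernoulli likelihood; the update adds successes to α and failures to β.
After batch 1: Beta(4.1+8, 0.9+18) = Beta(12.1, 18.9).
After batch 2: Beta(12.1+31, 18.9+6) = Beta(43.1, 24.9).
Var = αβ/((α+β)²(α+β+1)) = 43.1·24.9/(68.0²·69.0) = 0.003364.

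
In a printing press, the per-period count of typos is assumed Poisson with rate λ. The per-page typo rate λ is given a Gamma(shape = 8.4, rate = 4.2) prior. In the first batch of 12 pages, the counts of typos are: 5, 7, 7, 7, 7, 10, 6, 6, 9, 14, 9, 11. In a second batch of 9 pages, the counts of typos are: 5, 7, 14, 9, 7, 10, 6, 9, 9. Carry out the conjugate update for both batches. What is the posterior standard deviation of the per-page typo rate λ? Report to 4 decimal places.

0.5359

With a Gamma(shape α, rate β) prior, the Poisson likelihood is conjugate: the posterior is Gamma(α + ΣXᵢ, β + n).
Batch 1: sum of counts S = 98 over n = 12 pages.
After batch 1: Gamma(α+S, β+n) = Gamma(8.4+98, 4.2+12) = Gamma(106.4, 16.2).
Batch 2: sum of counts S = 76 over n = 9 pages.
After batch 2: Gamma(α+S, β+n) = Gamma(106.4+76, 16.2+9) = Gamma(182.4, 25.2).
SD = √α/β = √182.4/25.2 = 0.5359.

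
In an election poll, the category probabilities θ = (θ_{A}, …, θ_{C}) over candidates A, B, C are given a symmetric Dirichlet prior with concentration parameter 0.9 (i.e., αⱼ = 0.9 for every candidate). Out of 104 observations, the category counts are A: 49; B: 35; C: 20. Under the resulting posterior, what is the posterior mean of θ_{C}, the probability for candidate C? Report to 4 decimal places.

0.1959

The Dirichlet prior is conjugate to the Multinomial likelihood: each posterior αⱼ = prior αⱼ + observed count nⱼ.
Posterior concentration: (49.9, 35.9, 20.9), total = 106.7.
E[θ_{C}|data] = α_{C}/Σα = 20.9/106.7 = 0.1959.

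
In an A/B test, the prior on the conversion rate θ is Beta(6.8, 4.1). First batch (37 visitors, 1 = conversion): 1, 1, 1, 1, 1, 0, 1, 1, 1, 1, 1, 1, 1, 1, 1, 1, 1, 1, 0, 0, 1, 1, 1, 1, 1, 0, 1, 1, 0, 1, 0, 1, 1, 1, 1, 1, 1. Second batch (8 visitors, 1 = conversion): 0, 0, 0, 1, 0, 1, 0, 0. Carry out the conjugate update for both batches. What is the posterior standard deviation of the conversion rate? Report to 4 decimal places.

0.0600

The Beta prior is conjugate to a Binomial/Bernoulli likelihood; the update adds successes to α and failures to β.
After batch 1: Beta(6.8+31, 4.1+6) = Beta(37.8, 10.1).
After batch 2: Beta(37.8+2, 10.1+6) = Beta(39.8, 16.1).
Var = αβ/((α+β)²(α+β+1)) = 39.8·16.1/(55.9²·56.9) = 0.00360390; SD = √0.00360390 = 0.0600.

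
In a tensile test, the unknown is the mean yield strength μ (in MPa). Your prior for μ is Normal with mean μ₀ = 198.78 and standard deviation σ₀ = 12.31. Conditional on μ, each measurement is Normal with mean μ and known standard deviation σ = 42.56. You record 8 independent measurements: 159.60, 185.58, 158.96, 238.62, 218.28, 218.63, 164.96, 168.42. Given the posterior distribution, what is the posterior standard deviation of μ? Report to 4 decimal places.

For Normal data with known variance σ², a Normal(μ₀, σ₀²) prior on μ is conjugate. Posterior precision = 1/σ₀² + n/σ²; posterior mean is the precision-weighted average of μ₀ and x̄.
σ₀² = 12.31² = 151.5361, σ² = 42.56² = 1811.3536; σ² + n·σ₀² = 1811.3536 + 8·151.5361 = 3023.6424.
Posterior precision = 1/σ₀² + n/σ² = 1/151.5361 + 8/1811.3536 = (σ² + n·σ₀²)/(σ₀²σ²) = 3023.6424/(151.5361·1811.3536); posterior variance σₙ² = σ₀²σ²/(σ² + n·σ₀²) = 151.5361·1811.3536/3023.6424 = 90.779736.
Posterior SD = √σₙ² = √(151.5361·1811.3536/3023.6424) = 9.5278.

9.5278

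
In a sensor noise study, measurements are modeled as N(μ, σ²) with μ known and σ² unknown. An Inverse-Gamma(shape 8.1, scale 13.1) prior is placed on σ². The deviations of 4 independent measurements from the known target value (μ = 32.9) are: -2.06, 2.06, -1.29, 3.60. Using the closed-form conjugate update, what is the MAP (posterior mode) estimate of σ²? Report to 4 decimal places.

2.2212

With known mean μ and an Inverse-Gamma(α, β) prior on σ², the Normal likelihood is conjugate: posterior is Inv-Gamma(α + n/2, β + Σ(xᵢ−μ)²/2).
Σ(xᵢ−μ)² = (-2.06)² + (2.06)² + (-1.29)² + (3.60)² = 23.1113.
Posterior: Inv-Gamma(8.1 + 4/2, 13.1 + 23.1113/2) = Inv-Gamma(10.10, 24.65565).
Mode = β/(α+1) = 24.65565/11.10 = 2.2212.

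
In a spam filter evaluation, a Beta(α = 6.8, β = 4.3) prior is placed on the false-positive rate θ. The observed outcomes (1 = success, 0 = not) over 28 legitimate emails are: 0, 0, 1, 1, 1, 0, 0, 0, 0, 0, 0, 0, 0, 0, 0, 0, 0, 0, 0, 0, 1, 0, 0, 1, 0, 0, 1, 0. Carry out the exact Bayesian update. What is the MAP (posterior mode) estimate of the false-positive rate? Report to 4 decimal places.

The Beta prior is conjugate to a Binomial/Bernoulli likelihood; the update adds successes to α and failures to β.
Posterior: Beta(α+k, β+n−k) = Beta(6.8+6, 4.3+22) = Beta(12.8, 26.3).
Mode of Beta(a,b) for a,b>1 is (a−1)/(a+b−2) = 11.8/37.1 = 0.3181.

0.3181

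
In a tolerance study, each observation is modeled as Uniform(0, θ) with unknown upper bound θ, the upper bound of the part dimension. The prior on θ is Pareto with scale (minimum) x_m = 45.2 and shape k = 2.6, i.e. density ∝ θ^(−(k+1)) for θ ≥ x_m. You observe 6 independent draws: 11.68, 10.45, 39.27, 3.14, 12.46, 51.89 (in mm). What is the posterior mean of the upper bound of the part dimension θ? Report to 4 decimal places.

A Pareto(scale x_m, shape k) prior on the upper bound θ of Uniform(0, θ) is conjugate: posterior is Pareto(max(x_m, max xᵢ), k + n).
Sample maximum = 51.89; prior scale x_m = 45.2 → posterior scale = max = 51.89.
Posterior shape = 2.6 + 6 = 8.6.
E[θ|data] = k·x_m/(k−1) = 8.6·51.89/7.6 = 58.7176.

58.7176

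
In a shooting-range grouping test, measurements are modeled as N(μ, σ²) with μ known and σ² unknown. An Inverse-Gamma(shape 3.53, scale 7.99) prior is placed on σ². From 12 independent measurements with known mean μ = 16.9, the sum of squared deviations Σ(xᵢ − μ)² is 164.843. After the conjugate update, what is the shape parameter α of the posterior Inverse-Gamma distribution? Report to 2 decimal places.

With known mean μ and an Inverse-Gamma(α, β) prior on σ², the Normal likelihood is conjugate: posterior is Inv-Gamma(α + n/2, β + Σ(xᵢ−μ)²/2).
Posterior: Inv-Gamma(3.53 + 12/2, 7.99 + 164.843/2) = Inv-Gamma(9.53, 90.4115).
Posterior α = 9.53.

9.53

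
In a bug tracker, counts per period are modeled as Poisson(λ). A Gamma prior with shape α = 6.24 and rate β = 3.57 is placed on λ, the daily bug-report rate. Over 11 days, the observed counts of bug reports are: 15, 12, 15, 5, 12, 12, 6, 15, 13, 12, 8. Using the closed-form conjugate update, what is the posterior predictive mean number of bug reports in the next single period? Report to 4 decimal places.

9.0075

With a Gamma(shape α, rate β) prior, the Poisson likelihood is conjugate: the posterior is Gamma(α + ΣXᵢ, β + n).
Sum of counts S = 125 over n = 11 days.
Posterior: Gamma(α+S, β+n) = Gamma(6.24+125, 3.57+11) = Gamma(131.24, 14.57).
The predictive distribution for one future period is NegBinom with mean α/β = 9.0075.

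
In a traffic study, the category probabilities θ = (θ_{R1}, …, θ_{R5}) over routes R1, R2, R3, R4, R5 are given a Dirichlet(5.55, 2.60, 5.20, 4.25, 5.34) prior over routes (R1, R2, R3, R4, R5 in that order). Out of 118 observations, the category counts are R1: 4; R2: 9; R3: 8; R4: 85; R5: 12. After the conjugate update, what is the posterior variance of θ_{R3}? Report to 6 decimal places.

The Dirichlet prior is conjugate to the Multinomial likelihood: each posterior αⱼ = prior αⱼ + observed count nⱼ.
Posterior concentration: (9.55, 11.60, 13.20, 89.25, 17.34), total = 140.94.
Var[θ_j] = α_j(Σα−α_j)/((Σα)²(Σα+1)) = 13.20·127.74/(140.94²·141.94) = 0.000598.

0.000598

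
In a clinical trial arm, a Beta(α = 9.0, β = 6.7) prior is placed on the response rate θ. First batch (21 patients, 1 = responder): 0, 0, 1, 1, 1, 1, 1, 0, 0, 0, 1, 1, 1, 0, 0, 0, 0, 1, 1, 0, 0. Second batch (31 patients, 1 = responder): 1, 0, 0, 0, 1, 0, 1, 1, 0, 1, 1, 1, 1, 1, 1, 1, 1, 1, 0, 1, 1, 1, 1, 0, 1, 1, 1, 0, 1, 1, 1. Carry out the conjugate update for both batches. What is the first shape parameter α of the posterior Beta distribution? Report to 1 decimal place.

42.0

The Beta prior is conjugate to a Binomial/Bernoulli likelihood; the update adds successes to α and failures to β.
After batch 1: Beta(9.0+10, 6.7+11) = Beta(19.0, 17.7).
After batch 2: Beta(19.0+23, 17.7+8) = Beta(42.0, 25.7).
Posterior α = 42.0.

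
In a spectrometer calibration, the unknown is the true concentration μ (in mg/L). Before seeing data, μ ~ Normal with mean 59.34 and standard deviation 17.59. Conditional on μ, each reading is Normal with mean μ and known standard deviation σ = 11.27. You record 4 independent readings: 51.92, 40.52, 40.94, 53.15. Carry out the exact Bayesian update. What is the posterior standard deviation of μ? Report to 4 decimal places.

For Normal data with known variance σ², a Normal(μ₀, σ₀²) prior on μ is conjugate. Posterior precision = 1/σ₀² + n/σ²; posterior mean is the precision-weighted average of μ₀ and x̄.
σ₀² = 17.59² = 309.4081, σ² = 11.27² = 127.0129; σ² + n·σ₀² = 127.0129 + 4·309.4081 = 1364.6453.
Posterior precision = 1/σ₀² + n/σ² = 1/309.4081 + 4/127.0129 = (σ² + n·σ₀²)/(σ₀²σ²) = 1364.6453/(309.4081·127.0129); posterior variance σₙ² = σ₀²σ²/(σ² + n·σ₀²) = 309.4081·127.0129/1364.6453 = 28.797828.
Posterior SD = √σₙ² = √(309.4081·127.0129/1364.6453) = 5.3664.

5.3664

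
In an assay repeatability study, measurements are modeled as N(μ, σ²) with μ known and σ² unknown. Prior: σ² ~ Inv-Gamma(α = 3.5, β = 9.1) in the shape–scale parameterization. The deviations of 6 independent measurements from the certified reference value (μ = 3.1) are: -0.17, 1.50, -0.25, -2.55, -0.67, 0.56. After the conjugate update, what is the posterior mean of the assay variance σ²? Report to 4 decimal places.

With known mean μ and an Inverse-Gamma(α, β) prior on σ², the Normal likelihood is conjugate: posterior is Inv-Gamma(α + n/2, β + Σ(xᵢ−μ)²/2).
Σ(xᵢ−μ)² = (-0.17)² + (1.50)² + (-0.25)² + (-2.55)² + (-0.67)² + (0.56)² = 9.6064.
Posterior: Inv-Gamma(3.5 + 6/2, 9.1 + 9.6064/2) = Inv-Gamma(6.50, 13.90320).
E[σ²|data] = β/(α−1) = 13.90320/5.50 = 2.5279.

2.5279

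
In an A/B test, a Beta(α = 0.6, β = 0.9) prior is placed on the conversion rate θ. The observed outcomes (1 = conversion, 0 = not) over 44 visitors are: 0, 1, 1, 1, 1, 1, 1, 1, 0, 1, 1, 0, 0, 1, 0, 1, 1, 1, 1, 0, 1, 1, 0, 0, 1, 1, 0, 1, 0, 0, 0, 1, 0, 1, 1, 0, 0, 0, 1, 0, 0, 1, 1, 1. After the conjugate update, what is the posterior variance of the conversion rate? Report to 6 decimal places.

0.005222

The Beta prior is conjugate to a Binomial/Bernoulli likelihood; the update adds successes to α and failures to β.
Posterior: Beta(α+k, β+n−k) = Beta(0.6+26, 0.9+18) = Beta(26.6, 18.9).
Var = αβ/((α+β)²(α+β+1)) = 26.6·18.9/(45.5²·46.5) = 0.005222.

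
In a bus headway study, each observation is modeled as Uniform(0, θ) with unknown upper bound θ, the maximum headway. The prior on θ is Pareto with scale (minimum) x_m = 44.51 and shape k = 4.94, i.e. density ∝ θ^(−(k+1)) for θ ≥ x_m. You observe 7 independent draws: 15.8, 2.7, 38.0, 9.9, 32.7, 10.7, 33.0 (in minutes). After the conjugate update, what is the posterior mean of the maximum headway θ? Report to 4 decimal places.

48.5786

A Pareto(scale x_m, shape k) prior on the upper bound θ of Uniform(0, θ) is conjugate: posterior is Pareto(max(x_m, max xᵢ), k + n).
Sample maximum = 38.0; prior scale x_m = 44.51 → posterior scale = max = 44.51.
Posterior shape = 4.94 + 7 = 11.94.
E[θ|data] = k·x_m/(k−1) = 11.94·44.51/10.94 = 48.5786.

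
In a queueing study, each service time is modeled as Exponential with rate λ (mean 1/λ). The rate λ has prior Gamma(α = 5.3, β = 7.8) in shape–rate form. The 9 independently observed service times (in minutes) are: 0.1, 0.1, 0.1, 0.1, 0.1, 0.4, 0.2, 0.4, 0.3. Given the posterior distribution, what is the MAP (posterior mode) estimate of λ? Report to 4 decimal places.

With a Gamma(shape α, rate β) prior on the exponential rate λ, the posterior after n observations with total T = Σxᵢ is Gamma(α+n, β+T).
Sum of observations T = 1.8 minutes; n = 9.
Posterior: Gamma(5.3+9, 7.8+1.8) = Gamma(14.3, 9.6).
Mode = (α−1)/β = 1.3854.

1.3854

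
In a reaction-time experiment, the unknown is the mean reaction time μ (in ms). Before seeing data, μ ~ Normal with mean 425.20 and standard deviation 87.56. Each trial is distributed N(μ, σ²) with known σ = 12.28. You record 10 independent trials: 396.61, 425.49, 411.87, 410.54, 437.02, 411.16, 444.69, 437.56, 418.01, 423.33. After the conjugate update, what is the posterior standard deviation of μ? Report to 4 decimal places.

For Normal data with known variance σ², a Normal(μ₀, σ₀²) prior on μ is conjugate. Posterior precision = 1/σ₀² + n/σ²; posterior mean is the precision-weighted average of μ₀ and x̄.
σ₀² = 87.56² = 7666.7536, σ² = 12.28² = 150.7984; σ² + n·σ₀² = 150.7984 + 10·7666.7536 = 76818.3344.
Posterior precision = 1/σ₀² + n/σ² = 1/7666.7536 + 10/150.7984 = (σ² + n·σ₀²)/(σ₀²σ²) = 76818.3344/(7666.7536·150.7984); posterior variance σₙ² = σ₀²σ²/(σ² + n·σ₀²) = 7666.7536·150.7984/76818.3344 = 15.050237.
Posterior SD = √σₙ² = √(7666.7536·150.7984/76818.3344) = 3.8795.

3.8795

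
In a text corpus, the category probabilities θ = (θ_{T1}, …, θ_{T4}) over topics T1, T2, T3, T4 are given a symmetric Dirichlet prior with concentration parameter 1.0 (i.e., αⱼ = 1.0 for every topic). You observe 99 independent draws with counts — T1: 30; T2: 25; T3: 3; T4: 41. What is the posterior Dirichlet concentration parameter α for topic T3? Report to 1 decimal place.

The Dirichlet prior is conjugate to the Multinomial likelihood: each posterior αⱼ = prior αⱼ + observed count nⱼ.
Posterior concentration: (31.0, 26.0, 4.0, 42.0), total = 103.0.
α_{T3} = 1.0 + 3 = 4.0.

4.0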